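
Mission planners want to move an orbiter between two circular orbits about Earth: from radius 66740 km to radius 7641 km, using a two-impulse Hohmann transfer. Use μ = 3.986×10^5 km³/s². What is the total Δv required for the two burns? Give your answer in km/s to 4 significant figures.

Δv = 3.789 km/s

Transfer-ellipse semi-major axis a_t = (r₁ + r₂)/2 = (66740 + 7641)/2 = 37190.5 km.
Circular speed at r₁: v₁ = √(μ/r₁) = √(3.986×10^5/66740) = 2.444 km/s.
Transfer-orbit speed at r₁ (vis-viva equation): v_a = √[μ(2/r₁ − 1/a_t)] = 1.108 km/s.
First burn Δv₁ = |v_a − v₁| = 1.336 km/s.
Circular speed at r₂: v₂ = √(μ/r₂) = 7.2226 km/s.
Transfer-orbit speed at r₂: v_p = √[μ(2/r₂ − 1/a_t)] = 9.6754 km/s.
Second burn Δv₂ = |v₂ − v_p| = 2.453 km/s.
Total Δv = Δv₁ + Δv₂ = 3.789 km/s.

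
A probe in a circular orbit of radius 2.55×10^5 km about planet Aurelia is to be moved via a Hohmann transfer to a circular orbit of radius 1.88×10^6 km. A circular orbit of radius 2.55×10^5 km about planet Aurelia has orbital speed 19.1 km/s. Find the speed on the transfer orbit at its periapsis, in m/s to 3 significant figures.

v = 25300 m/s

From the circular-orbit relation v² = μ/r at r = 2.55×10^5 km: μ = v²r = (19.1)² × 2.55×10^5 = 9.30266×10^7 km³/s².
Semi-major axis of the transfer orbit: a_t = (2.550×10^5 + 1.880×10^6)/2 = 1.0675×10^6 km.
At periapsis, r = 2.550×10^5 km.
From the vis-viva equation, v = √[μ(2/r − 1/a_t)] = 25.35 km/s.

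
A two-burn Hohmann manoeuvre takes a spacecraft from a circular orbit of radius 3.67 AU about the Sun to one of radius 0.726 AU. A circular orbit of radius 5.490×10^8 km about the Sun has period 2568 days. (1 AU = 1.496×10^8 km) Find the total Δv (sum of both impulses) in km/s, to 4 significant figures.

From Kepler's third law T² = 4π²r³/μ at r = 5.490×10^8 km, T = 2568 days = 2568 × 86400 s = 2.218752×10^8 s: μ = 4π²r³/T² = 1.32696×10^11 km³/s².
In km: r₁ = 3.67 × 1.496×10^8 = 5.49032×10^8 km; r₂ = 0.726 × 1.496×10^8 = 1.086096×10^8 km.
Transfer-ellipse semi-major axis a_t = (r₁ + r₂)/2 = (5.49032×10^8 + 1.086096×10^8)/2 = 3.288208×10^8 km.
Circular speed at r₁: v₁ = √(μ/r₁) = √(1.32696×10^11/5.49032×10^8) = 15.5464 km/s.
Transfer-orbit speed at r₁ (vis-viva equation): v_a = √[μ(2/r₁ − 1/a_t)] = 8.93481 km/s.
First burn Δv₁ = |v_a − v₁| = 6.612 km/s.
At r₂, v₂ = √(μ/r₂) = 34.954 km/s.
Transfer-orbit speed at r₂: v_p = √[μ(2/r₂ − 1/a_t)] = 45.166 km/s.
Second burn Δv₂ = |v₂ − v_p| = 10.21 km/s.
Total Δv = Δv₁ + Δv₂ = 16.82 km/s.

Δv = 16.82 km/s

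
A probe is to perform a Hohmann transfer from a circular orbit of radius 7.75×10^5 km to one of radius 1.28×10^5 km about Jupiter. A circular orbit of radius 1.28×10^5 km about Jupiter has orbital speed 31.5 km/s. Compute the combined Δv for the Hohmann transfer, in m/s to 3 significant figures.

From the circular-orbit relation v² = μ/r at r = 1.28×10^5 km: μ = v²r = (31.5)² × 1.28×10^5 = 1.27008×10^8 km³/s².
The Hohmann ellipse has a_t = (r₁ + r₂)/2 = 4.515×10^5 km.
At r₁ the circular-orbit speed is v₁ = √(μ/r₁) = 12.8016 km/s.
On the transfer ellipse at r₁, v² = μ(2/r − 1/a) gives v_a = √[μ(2/r₁ − 1/a_t)] = 6.81618 km/s.
First burn Δv₁ = |v_a − v₁| = 5.9854 km/s.
Circular speed at r₂: v₂ = √(μ/r₂) = 31.5000 km/s.
Transfer-orbit speed at r₂: v_p = √[μ(2/r₂ − 1/a_t)] = 41.2698 km/s.
Second burn Δv₂ = |v₂ − v_p| = 9.7698 km/s.
Total Δv = Δv₁ + Δv₂ = 15.76 km/s.

Δv = 15800 m/s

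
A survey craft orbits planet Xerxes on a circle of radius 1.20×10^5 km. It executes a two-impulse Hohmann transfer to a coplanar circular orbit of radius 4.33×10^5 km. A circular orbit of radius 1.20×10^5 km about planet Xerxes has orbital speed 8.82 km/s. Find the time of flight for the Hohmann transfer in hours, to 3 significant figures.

t = 41.5 hours

From the circular-orbit relation v² = μ/r at r = 1.20×10^5 km: μ = v²r = (8.82)² × 1.20×10^5 = 9.33509×10^6 km³/s².
Transfer-ellipse semi-major axis a_t = (r₁ + r₂)/2 = (1.200×10^5 + 4.330×10^5)/2 = 2.765×10^5 km.
Half the transfer-orbit period gives t = π√(a_t³/μ) = 1.495×10^5 s.
Converting: 1.495×10^5 s ÷ 3600 s/hour = 41.5 hours.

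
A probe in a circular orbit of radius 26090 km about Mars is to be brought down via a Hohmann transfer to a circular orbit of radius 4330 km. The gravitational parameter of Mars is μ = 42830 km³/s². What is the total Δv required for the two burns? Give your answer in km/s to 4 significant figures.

Transfer-ellipse semi-major axis a_t = (r₁ + r₂)/2 = (26090 + 4330)/2 = 15210 km.
At r₁ the circular-orbit speed is v₁ = √(μ/r₁) = 1.28126 km/s.
Transfer-orbit speed at r₁ (vis-viva equation): v_a = √[μ(2/r₁ − 1/a_t)] = 0.683622 km/s.
First burn Δv₁ = |v_a − v₁| = 0.5976 km/s.
Circular speed at r₂: v₂ = √(μ/r₂) = 3.145 km/s.
Transfer-orbit speed at r₂: v_p = √[μ(2/r₂ − 1/a_t)] = 4.119 km/s.
Second burn Δv₂ = |v₂ − v_p| = 0.9740 km/s.
Total Δv = Δv₁ + Δv₂ = 1.572 km/s.

Δv = 1.572 km/s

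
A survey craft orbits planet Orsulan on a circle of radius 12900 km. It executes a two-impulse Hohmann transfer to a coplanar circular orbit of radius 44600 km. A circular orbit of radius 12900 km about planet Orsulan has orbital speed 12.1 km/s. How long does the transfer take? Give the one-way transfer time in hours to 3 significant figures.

From the circular-orbit relation v² = μ/r at r = 12900 km: μ = v²r = (12.1)² × 12900 = 1.88869×10^6 km³/s².
The Hohmann ellipse has a_t = (r₁ + r₂)/2 = 28750 km.
By Kepler's third law the transfer-orbit period is T = 2π√(a_t³/μ), so t = T/2 = 11144 s.
Converting: 11144 s ÷ 3600 s/hour = 3.10 hours.

t = 3.10 hours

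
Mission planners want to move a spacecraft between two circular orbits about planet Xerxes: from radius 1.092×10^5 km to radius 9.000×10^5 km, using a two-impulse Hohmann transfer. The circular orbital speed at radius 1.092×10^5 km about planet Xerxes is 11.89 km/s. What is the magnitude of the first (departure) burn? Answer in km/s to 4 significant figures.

From the circular-orbit relation v² = μ/r at r = 1.092×10^5 km: μ = v²r = (11.89)² × 1.092×10^5 = 1.54378×10^7 km³/s².
Transfer-ellipse semi-major axis a_t = (r₁ + r₂)/2 = (1.092×10^5 + 9.000×10^5)/2 = 5.046×10^5 km.
On the circular orbit at r = 1.092×10^5 km, v_c = √(μ/r) = 11.890 km/s.
Vis-viva on the transfer ellipse at r = 1.092×10^5 km gives v_t = √[μ(2/r − 1/a_t)] = 15.879 km/s.
Δv₁ = |v_t − v_c| = |15.879 − 11.890| = 3.989 km/s.

Δv₁ = 3.989 km/s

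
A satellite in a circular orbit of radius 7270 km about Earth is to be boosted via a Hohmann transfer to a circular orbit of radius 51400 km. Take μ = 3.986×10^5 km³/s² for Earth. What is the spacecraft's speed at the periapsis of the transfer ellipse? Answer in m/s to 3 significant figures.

Transfer-ellipse semi-major axis a_t = (r₁ + r₂)/2 = (7270 + 51400)/2 = 29335 km.
At periapsis, r = 7270 km.
Applying v² = μ(2/r − 1/a_t): v = 9.801 km/s.

v = 9800 m/s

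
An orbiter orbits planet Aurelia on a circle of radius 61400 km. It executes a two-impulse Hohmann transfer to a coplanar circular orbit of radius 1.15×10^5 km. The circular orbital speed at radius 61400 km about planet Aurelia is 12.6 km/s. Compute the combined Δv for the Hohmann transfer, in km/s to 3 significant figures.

From the circular-orbit relation v² = μ/r at r = 61400 km: μ = v²r = (12.6)² × 61400 = 9.74786×10^6 km³/s².
Semi-major axis of the transfer orbit: a_t = (61400 + 1.150×10^5)/2 = 88200 km.
Circular speed at r₁: v₁ = √(μ/r₁) = √(9.74786×10^6/61400) = 12.6000 km/s.
Transfer-orbit speed at r₁ (v² = μ(2/r − 1/a)): v_p = √[μ(2/r₁ − 1/a_t)] = 14.3875 km/s.
First burn Δv₁ = |v_p − v₁| = 1.7875 km/s.
At r₂, v₂ = √(μ/r₂) = 9.20674 km/s.
Transfer-orbit speed at r₂: v_a = √[μ(2/r₂ − 1/a_t)] = 7.68167 km/s.
Second burn Δv₂ = |v₂ − v_a| = 1.5251 km/s.
Δv = Δv₁ + Δv₂ = 1.7875 + 1.5251 = 3.313 km/s.

Δv = 3.31 km/s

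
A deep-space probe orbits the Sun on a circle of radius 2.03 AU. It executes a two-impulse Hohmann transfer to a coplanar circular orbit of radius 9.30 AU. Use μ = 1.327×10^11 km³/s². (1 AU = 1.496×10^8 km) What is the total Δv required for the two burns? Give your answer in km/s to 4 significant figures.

In km: r₁ = 2.03 × 1.496×10^8 = 3.03688×10^8 km; r₂ = 9.30 × 1.496×10^8 = 1.39128×10^9 km.
Semi-major axis of the transfer orbit: a_t = (3.03688×10^8 + 1.39128×10^9)/2 = 8.47484×10^8 km.
Circular speed at r₁: v₁ = √(μ/r₁) = √(1.327×10^11/3.03688×10^8) = 20.90 km/s.
On the transfer ellipse at r₁, v² = μ(2/r − 1/a) gives v_p = √[μ(2/r₁ − 1/a_t)] = 26.78 km/s.
First burn Δv₁ = |v_p − v₁| = 5.880 km/s.
At r₂, v₂ = √(μ/r₂) = 9.766 km/s.
Transfer-orbit speed at r₂: v_a = √[μ(2/r₂ − 1/a_t)] = 5.846 km/s.
Second burn Δv₂ = |v₂ − v_a| = 3.920 km/s.
Total Δv = Δv₁ + Δv₂ = 9.800 km/s.

Δv = 9.800 km/s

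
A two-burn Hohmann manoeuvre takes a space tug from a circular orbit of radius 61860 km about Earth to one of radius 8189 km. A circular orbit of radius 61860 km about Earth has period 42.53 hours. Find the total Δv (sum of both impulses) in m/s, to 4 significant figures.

From Kepler's third law T² = 4π²r³/μ at r = 61860 km, T = 42.53 hours = 42.53 × 3600 s = 1.53108×10^5 s: μ = 4π²r³/T² = 3.98652×10^5 km³/s².
The Hohmann ellipse has a_t = (r₁ + r₂)/2 = 35024.5 km.
At r₁ the circular-orbit speed is v₁ = √(μ/r₁) = 2.5386 km/s.
On the transfer ellipse at r₁, vis-viva gives v_a = √[μ(2/r₁ − 1/a_t)] = 1.2275 km/s.
First burn Δv₁ = |v_a − v₁| = 1.311 km/s.
Circular speed at r₂: v₂ = √(μ/r₂) = 6.9772 km/s.
Transfer-orbit speed at r₂: v_p = √[μ(2/r₂ − 1/a_t)] = 9.2726 km/s.
Second burn Δv₂ = |v₂ − v_p| = 2.295 km/s.
Δv = Δv₁ + Δv₂ = 1.311 + 2.295 = 3.606 km/s.

Δv = 3606 m/s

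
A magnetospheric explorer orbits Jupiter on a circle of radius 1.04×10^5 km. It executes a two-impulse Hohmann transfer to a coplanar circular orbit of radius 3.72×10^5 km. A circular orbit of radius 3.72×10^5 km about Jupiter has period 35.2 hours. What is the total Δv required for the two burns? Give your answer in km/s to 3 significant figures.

From Kepler's third law T² = 4π²r³/μ at r = 3.72×10^5 km, T = 35.2 hours = 35.2 × 3600 s = 1.2672×10^5 s: μ = 4π²r³/T² = 1.26561×10^8 km³/s².
Semi-major axis of the transfer orbit: a_t = (1.040×10^5 + 3.720×10^5)/2 = 2.380×10^5 km.
Circular speed at r₁: v₁ = √(μ/r₁) = √(1.26561×10^8/1.040×10^5) = 34.8845 km/s.
On the transfer ellipse at r₁, vis-viva gives v_p = √[μ(2/r₁ − 1/a_t)] = 43.6129 km/s.
First burn Δv₁ = |v_p − v₁| = 8.728 km/s.
At r₂, v₂ = √(μ/r₂) = 18.445 km/s.
Transfer-orbit speed at r₂: v_a = √[μ(2/r₂ − 1/a_t)] = 12.193 km/s.
Second burn Δv₂ = |v₂ − v_a| = 6.252 km/s.
Total Δv = Δv₁ + Δv₂ = 14.98 km/s.

Δv = 15.0 km/s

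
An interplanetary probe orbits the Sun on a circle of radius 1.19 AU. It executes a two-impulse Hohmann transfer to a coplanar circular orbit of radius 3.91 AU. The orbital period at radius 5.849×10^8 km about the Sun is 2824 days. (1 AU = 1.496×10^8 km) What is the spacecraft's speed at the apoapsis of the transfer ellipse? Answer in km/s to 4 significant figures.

v = 10.29 km/s

From Kepler's third law T² = 4π²r³/μ at r = 5.849×10^8 km, T = 2824 days = 2824 × 86400 s = 2.439936×10^8 s: μ = 4π²r³/T² = 1.32693×10^11 km³/s².
In km: r₁ = 1.19 × 1.496×10^8 = 1.78024×10^8 km; r₂ = 3.91 × 1.496×10^8 = 5.84936×10^8 km.
The Hohmann ellipse has a_t = (r₁ + r₂)/2 = 3.8148×10^8 km.
At apoapsis, r = 5.84936×10^8 km.
Applying v² = μ(2/r − 1/a_t): v = 10.29 km/s.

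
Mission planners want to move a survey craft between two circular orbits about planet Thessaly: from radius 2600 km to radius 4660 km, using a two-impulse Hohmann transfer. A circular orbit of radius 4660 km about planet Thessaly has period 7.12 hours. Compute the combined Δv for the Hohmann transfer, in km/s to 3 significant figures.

From Kepler's third law T² = 4π²r³/μ at r = 4660 km, T = 7.12 hours = 7.12 × 3600 s = 25632 s: μ = 4π²r³/T² = 6080.68 km³/s².
Transfer-ellipse semi-major axis a_t = (r₁ + r₂)/2 = (2600 + 4660)/2 = 3630 km.
At r₁ the circular-orbit speed is v₁ = √(μ/r₁) = 1.5293 km/s.
Transfer-orbit speed at r₁ (vis-viva equation): v_p = √[μ(2/r₁ − 1/a_t)] = 1.7327 km/s.
First burn Δv₁ = |v_p − v₁| = 0.2034 km/s.
At r₂, v₂ = √(μ/r₂) = 1.14231 km/s.
Transfer-orbit speed at r₂: v_a = √[μ(2/r₂ − 1/a_t)] = 0.966756 km/s.
Second burn Δv₂ = |v₂ − v_a| = 0.1756 km/s.
Total Δv = Δv₁ + Δv₂ = 0.3790 km/s.

Δv = 0.379 km/s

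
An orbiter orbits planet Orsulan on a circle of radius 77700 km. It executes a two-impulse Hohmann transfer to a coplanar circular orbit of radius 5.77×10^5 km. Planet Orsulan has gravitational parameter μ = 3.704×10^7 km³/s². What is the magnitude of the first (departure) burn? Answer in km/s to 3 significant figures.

Semi-major axis of the transfer orbit: a_t = (77700 + 5.770×10^5)/2 = 3.2735×10^5 km.
Circular speed at r = 77700 km: v_c = √(μ/r) = 21.8336 km/s.
Vis-viva on the transfer ellipse at r = 77700 km gives v_t = √[μ(2/r − 1/a_t)] = 28.9872 km/s.
Δv₁ = |v_t − v_c| = |28.9872 − 21.8336| = 7.154 km/s.

Δv₁ = 7.15 km/s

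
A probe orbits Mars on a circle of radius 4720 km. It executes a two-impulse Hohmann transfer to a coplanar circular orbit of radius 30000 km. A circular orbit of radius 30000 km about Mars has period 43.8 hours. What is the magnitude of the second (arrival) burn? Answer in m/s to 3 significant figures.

Δv₂ = 572 m/s

From Kepler's third law T² = 4π²r³/μ at r = 30000 km, T = 43.8 hours = 43.8 × 3600 s = 1.5768×10^5 s: μ = 4π²r³/T² = 42871.7 km³/s².
Semi-major axis of the transfer orbit: a_t = (4720 + 30000)/2 = 17360 km.
Circular speed at r = 30000 km: v_c = √(μ/r) = 1.1954 km/s.
Vis-viva on the transfer ellipse at r = 30000 km gives v_t = √[μ(2/r − 1/a_t)] = 0.62333 km/s.
Δv₂ = |v_t − v_c| = |0.62333 − 1.1954| = 0.5721 km/s.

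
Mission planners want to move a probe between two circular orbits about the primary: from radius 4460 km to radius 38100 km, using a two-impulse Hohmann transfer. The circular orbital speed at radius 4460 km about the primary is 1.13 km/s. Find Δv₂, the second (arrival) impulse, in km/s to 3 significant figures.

Δv₂ = 0.210 km/s

From the circular-orbit relation v² = μ/r at r = 4460 km: μ = v²r = (1.13)² × 4460 = 5694.97 km³/s².
Semi-major axis of the transfer orbit: a_t = (4460 + 38100)/2 = 21280 km.
On the circular orbit at r = 38100 km, v_c = √(μ/r) = 0.3866 km/s.
Transfer-orbit speed at the same r (vis-viva, a = a_t): v_t = √[μ(2/r − 1/a_t)] = 0.1770 km/s.
Δv₂ = |v_t − v_c| = |0.1770 − 0.3866| = 0.2096 km/s.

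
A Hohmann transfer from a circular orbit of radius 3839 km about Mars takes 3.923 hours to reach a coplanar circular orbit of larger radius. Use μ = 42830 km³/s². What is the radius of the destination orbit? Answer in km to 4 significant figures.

r₂ = 15220 km

Transfer time t = 3.923 hours = 14122.8 s, and t = π√(a_t³/μ).
So a_t = (μ t²/π²)^(1/3) = (42830 × (14122.8)² / π²)^(1/3) = 9530.1 km.
Since a_t = (r₁ + r₂)/2, r₂ = 2a_t − r₁ = 2×9530.1 − 3839 = 15221.2 km.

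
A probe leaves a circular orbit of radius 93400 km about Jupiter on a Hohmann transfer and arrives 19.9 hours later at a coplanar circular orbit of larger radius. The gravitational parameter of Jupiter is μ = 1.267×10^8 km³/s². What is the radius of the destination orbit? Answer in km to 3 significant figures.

Transfer time t = 19.9 hours = 71640 s, and t = π√(a_t³/μ).
So a_t = (μ t²/π²)^(1/3) = (1.267×10^8 × (71640)² / π²)^(1/3) = 4.0389×10^5 km.
Since a_t = (r₁ + r₂)/2, r₂ = 2a_t − r₁ = 2×4.0389×10^5 − 93400 = 7.1438×10^5 km.

r₂ = 7.14×10^5 km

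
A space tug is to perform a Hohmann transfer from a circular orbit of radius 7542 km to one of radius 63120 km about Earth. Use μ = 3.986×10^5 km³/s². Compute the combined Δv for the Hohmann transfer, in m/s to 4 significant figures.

The Hohmann ellipse has a_t = (r₁ + r₂)/2 = 35331 km.
At r₁ the circular-orbit speed is v₁ = √(μ/r₁) = 7.270 km/s.
On the transfer ellipse at r₁, v² = μ(2/r − 1/a) gives v_p = √[μ(2/r₁ − 1/a_t)] = 9.717 km/s.
First burn Δv₁ = |v_p − v₁| = 2.447 km/s.
Circular speed at r₂: v₂ = √(μ/r₂) = 2.513 km/s.
Transfer-orbit speed at r₂: v_a = √[μ(2/r₂ − 1/a_t)] = 1.161 km/s.
Second burn Δv₂ = |v₂ − v_a| = 1.352 km/s.
Total Δv = Δv₁ + Δv₂ = 3.799 km/s.

Δv = 3799 m/s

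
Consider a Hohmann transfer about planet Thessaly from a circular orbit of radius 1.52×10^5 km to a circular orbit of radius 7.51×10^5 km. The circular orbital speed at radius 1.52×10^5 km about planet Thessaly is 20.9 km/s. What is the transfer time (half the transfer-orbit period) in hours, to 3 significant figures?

t = 32.5 hours

From the circular-orbit relation v² = μ/r at r = 1.52×10^5 km: μ = v²r = (20.9)² × 1.52×10^5 = 6.63951×10^7 km³/s².
The Hohmann ellipse has a_t = (r₁ + r₂)/2 = 4.515×10^5 km.
By Kepler's third law the transfer-orbit period is T = 2π√(a_t³/μ), so t = T/2 = 1.170×10^5 s.
Converting: 1.170×10^5 s ÷ 3600 s/hour = 32.5 hours.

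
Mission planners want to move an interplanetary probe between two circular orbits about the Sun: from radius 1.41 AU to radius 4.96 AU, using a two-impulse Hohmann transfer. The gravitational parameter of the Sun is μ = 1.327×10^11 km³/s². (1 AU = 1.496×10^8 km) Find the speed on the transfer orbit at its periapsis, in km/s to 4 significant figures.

v = 31.30 km/s

In km: r₁ = 1.41 × 1.496×10^8 = 2.10936×10^8 km; r₂ = 4.96 × 1.496×10^8 = 7.42016×10^8 km.
Semi-major axis of the transfer orbit: a_t = (2.10936×10^8 + 7.42016×10^8)/2 = 4.76476×10^8 km.
The periapsis of the transfer ellipse is at r = 2.10936×10^8 km.
Applying v² = μ(2/r − 1/a_t): v = 31.30 km/s.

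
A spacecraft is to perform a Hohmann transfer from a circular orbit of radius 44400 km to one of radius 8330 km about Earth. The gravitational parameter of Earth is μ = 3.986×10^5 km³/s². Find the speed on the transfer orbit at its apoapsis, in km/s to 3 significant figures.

v = 1.68 km/s

Semi-major axis of the transfer orbit: a_t = (44400 + 8330)/2 = 26365 km.
The apoapsis of the transfer ellipse is at r = 44400 km.
Applying v² = μ(2/r − 1/a_t): v = 1.684 km/s.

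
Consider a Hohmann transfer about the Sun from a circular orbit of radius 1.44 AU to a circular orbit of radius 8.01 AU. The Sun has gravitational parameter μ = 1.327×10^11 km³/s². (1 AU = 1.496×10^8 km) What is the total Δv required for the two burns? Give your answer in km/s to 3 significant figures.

In km: r₁ = 1.44 × 1.496×10^8 = 2.15424×10^8 km; r₂ = 8.01 × 1.496×10^8 = 1.198296×10^9 km.
Transfer-ellipse semi-major axis a_t = (r₁ + r₂)/2 = (2.15424×10^8 + 1.198296×10^9)/2 = 7.0686×10^8 km.
Circular speed at r₁: v₁ = √(μ/r₁) = √(1.327×10^11/2.15424×10^8) = 24.819 km/s.
Transfer-orbit speed at r₁ (v² = μ(2/r − 1/a)): v_p = √[μ(2/r₁ − 1/a_t)] = 32.315 km/s.
First burn Δv₁ = |v_p − v₁| = 7.496 km/s.
At r₂, v₂ = √(μ/r₂) = 10.523 km/s.
Transfer-orbit speed at r₂: v_a = √[μ(2/r₂ − 1/a_t)] = 5.8094 km/s.
Second burn Δv₂ = |v₂ − v_a| = 4.714 km/s.
Total Δv = Δv₁ + Δv₂ = 12.21 km/s.

Δv = 12.2 km/s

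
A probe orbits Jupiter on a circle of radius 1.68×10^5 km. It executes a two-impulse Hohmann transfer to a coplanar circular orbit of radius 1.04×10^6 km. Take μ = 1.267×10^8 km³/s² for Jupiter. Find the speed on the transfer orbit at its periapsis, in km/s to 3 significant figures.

The Hohmann ellipse has a_t = (r₁ + r₂)/2 = 6.040×10^5 km.
At periapsis, r = 1.680×10^5 km.
Applying v² = μ(2/r − 1/a_t): v = 36.04 km/s.

v = 36.0 km/s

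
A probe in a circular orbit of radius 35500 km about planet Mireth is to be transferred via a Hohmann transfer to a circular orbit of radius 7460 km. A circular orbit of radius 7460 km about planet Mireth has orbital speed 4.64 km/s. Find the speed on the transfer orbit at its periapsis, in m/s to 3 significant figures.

v = 5970 m/s

From the circular-orbit relation v² = μ/r at r = 7460 km: μ = v²r = (4.64)² × 7460 = 1.60611×10^5 km³/s².
Transfer-ellipse semi-major axis a_t = (r₁ + r₂)/2 = (35500 + 7460)/2 = 21480 km.
At periapsis, r = 7460 km.
From the vis-viva equation, v = √[μ(2/r − 1/a_t)] = 5.965 km/s.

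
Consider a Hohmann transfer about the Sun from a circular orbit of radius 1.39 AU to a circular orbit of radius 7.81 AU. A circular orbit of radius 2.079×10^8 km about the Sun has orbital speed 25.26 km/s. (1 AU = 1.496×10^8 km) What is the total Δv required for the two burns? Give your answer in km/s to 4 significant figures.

Δv = 12.45 km/s

From the circular-orbit relation v² = μ/r at r = 2.079×10^8 km: μ = v²r = (25.26)² × 2.079×10^8 = 1.32654×10^11 km³/s².
In km: r₁ = 1.39 × 1.496×10^8 = 2.07944×10^8 km; r₂ = 7.81 × 1.496×10^8 = 1.168376×10^9 km.
Transfer-ellipse semi-major axis a_t = (r₁ + r₂)/2 = (2.07944×10^8 + 1.168376×10^9)/2 = 6.8816×10^8 km.
At r₁ the circular-orbit speed is v₁ = √(μ/r₁) = 25.257 km/s.
On the transfer ellipse at r₁, vis-viva equation gives v_p = √[μ(2/r₁ − 1/a_t)] = 32.910 km/s.
First burn Δv₁ = |v_p − v₁| = 7.653 km/s.
At r₂, v₂ = √(μ/r₂) = 10.655 km/s.
Transfer-orbit speed at r₂: v_a = √[μ(2/r₂ − 1/a_t)] = 5.8573 km/s.
Second burn Δv₂ = |v₂ − v_a| = 4.798 km/s.
Total Δv = Δv₁ + Δv₂ = 12.45 km/s.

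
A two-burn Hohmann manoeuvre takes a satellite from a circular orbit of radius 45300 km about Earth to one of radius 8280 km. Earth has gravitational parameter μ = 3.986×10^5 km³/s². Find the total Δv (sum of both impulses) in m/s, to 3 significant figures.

Δv = 3400 m/s

The Hohmann ellipse has a_t = (r₁ + r₂)/2 = 26790 km.
At r₁ the circular-orbit speed is v₁ = √(μ/r₁) = 2.966 km/s.
On the transfer ellipse at r₁, v² = μ(2/r − 1/a) gives v_a = √[μ(2/r₁ − 1/a_t)] = 1.649 km/s.
First burn Δv₁ = |v_a − v₁| = 1.317 km/s.
At r₂, v₂ = √(μ/r₂) = 6.938 km/s.
Transfer-orbit speed at r₂: v_p = √[μ(2/r₂ − 1/a_t)] = 9.022 km/s.
Second burn Δv₂ = |v₂ − v_p| = 2.084 km/s.
Δv = Δv₁ + Δv₂ = 1.317 + 2.084 = 3.401 km/s.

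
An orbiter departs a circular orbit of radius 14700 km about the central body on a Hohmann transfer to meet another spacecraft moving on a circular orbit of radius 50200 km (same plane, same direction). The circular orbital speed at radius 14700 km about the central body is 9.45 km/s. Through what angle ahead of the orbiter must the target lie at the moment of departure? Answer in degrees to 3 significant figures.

From the circular-orbit relation v² = μ/r at r = 14700 km: μ = v²r = (9.45)² × 14700 = 1.31275×10^6 km³/s².
Transfer-ellipse semi-major axis a_t = (r₁ + r₂)/2 = (14700 + 50200)/2 = 32450 km.
The half-period of the transfer ellipse is t = π√(a_t³/μ) = 16028.08 s.
The target's mean motion on its circular orbit is ω₂ = √(μ/r₂³) = 1.018673×10^-4 rad/s.
Angle swept by the target during transfer: ω₂·t = 1.63274 rad = 93.549°.
The orbiter traverses 180° on the transfer ellipse, so the target must lead by 180° − 93.549° = 86.5°.

φ = 86.5°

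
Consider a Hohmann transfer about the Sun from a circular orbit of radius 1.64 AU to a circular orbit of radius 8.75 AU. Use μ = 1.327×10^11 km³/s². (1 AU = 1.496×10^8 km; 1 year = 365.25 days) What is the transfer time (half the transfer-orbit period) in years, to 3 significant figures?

In km: r₁ = 1.64 × 1.496×10^8 = 2.45344×10^8 km; r₂ = 8.75 × 1.496×10^8 = 1.309×10^9 km.
Transfer-ellipse semi-major axis a_t = (r₁ + r₂)/2 = (2.45344×10^8 + 1.309×10^9)/2 = 7.77172×10^8 km.
Half the transfer-orbit period gives t = π√(a_t³/μ) = 1.868×10^8 s.
Converting: 1.868×10^8 s ÷ 3.15576×10^7 s/year (365.25 × 86400) = 5.92 years.

t = 5.92 years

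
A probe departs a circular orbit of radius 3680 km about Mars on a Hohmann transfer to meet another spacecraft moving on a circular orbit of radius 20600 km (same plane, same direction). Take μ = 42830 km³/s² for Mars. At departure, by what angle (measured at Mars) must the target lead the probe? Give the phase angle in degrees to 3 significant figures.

The Hohmann ellipse has a_t = (r₁ + r₂)/2 = 12140 km.
The half-period of the transfer ellipse is t = π√(a_t³/μ) = 20305 s.
The target's mean motion on its circular orbit is ω₂ = √(μ/r₂³) = 6.9996×10^-5 rad/s.
Angle swept by the target during transfer: ω₂·t = 1.4213 rad = 81.43°.
Arrival is 180° from departure on the ellipse, so φ = 180° − 81.43° = 98.6°.

φ = 98.6°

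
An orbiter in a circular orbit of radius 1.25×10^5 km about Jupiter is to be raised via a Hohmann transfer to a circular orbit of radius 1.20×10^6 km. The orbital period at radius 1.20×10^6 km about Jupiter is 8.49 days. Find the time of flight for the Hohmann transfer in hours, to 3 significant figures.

t = 41.8 hours

From Kepler's third law T² = 4π²r³/μ at r = 1.20×10^6 km, T = 8.49 days = 8.49 × 86400 s = 7.33536×10^5 s: μ = 4π²r³/T² = 1.26783×10^8 km³/s².
Semi-major axis of the transfer orbit: a_t = (1.250×10^5 + 1.200×10^6)/2 = 6.625×10^5 km.
Transfer time t = π√(a_t³/μ) = π√((6.625×10^5)³ / 1.26783×10^8) = 1.505×10^5 s.
Converting: 1.505×10^5 s ÷ 3600 s/hour = 41.8 hours.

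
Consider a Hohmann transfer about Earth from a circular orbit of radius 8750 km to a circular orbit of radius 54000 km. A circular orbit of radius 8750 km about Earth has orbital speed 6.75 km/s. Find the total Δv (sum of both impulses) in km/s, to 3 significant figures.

From the circular-orbit relation v² = μ/r at r = 8750 km: μ = v²r = (6.75)² × 8750 = 3.98672×10^5 km³/s².
Semi-major axis of the transfer orbit: a_t = (8750 + 54000)/2 = 31375 km.
Circular speed at r₁: v₁ = √(μ/r₁) = √(3.98672×10^5/8750) = 6.7500 km/s.
Transfer-orbit speed at r₁ (vis-viva equation): v_p = √[μ(2/r₁ − 1/a_t)] = 8.8554 km/s.
First burn Δv₁ = |v_p − v₁| = 2.1054 km/s.
Circular speed at r₂: v₂ = √(μ/r₂) = 2.7171 km/s.
Transfer-orbit speed at r₂: v_a = √[μ(2/r₂ − 1/a_t)] = 1.4349 km/s.
Second burn Δv₂ = |v₂ − v_a| = 1.2822 km/s.
Δv = Δv₁ + Δv₂ = 2.1054 + 1.2822 = 3.388 km/s.

Δv = 3.39 km/s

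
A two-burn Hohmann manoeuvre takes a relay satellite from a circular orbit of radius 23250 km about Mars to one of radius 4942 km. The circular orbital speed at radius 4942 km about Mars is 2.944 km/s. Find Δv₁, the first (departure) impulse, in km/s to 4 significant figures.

Δv₁ = 0.5536 km/s

From the circular-orbit relation v² = μ/r at r = 4942 km: μ = v²r = (2.944)² × 4942 = 42833.0 km³/s².
Semi-major axis of the transfer orbit: a_t = (23250 + 4942)/2 = 14096 km.
On the circular orbit at r = 23250 km, v_c = √(μ/r) = 1.3573 km/s.
Transfer-orbit speed at the same r (vis-viva, a = a_t): v_t = √[μ(2/r − 1/a_t)] = 0.80368 km/s.
Δv₁ = |v_t − v_c| = |0.80368 − 1.3573| = 0.5536 km/s.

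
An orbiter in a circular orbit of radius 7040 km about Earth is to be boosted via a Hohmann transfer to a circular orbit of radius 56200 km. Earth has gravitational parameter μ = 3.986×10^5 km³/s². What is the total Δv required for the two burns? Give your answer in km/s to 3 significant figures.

Δv = 3.91 km/s

Semi-major axis of the transfer orbit: a_t = (7040 + 56200)/2 = 31620 km.
Circular speed at r₁: v₁ = √(μ/r₁) = √(3.986×10^5/7040) = 7.5246 km/s.
On the transfer ellipse at r₁, v² = μ(2/r − 1/a) gives v_p = √[μ(2/r₁ − 1/a_t)] = 10.032 km/s.
First burn Δv₁ = |v_p − v₁| = 2.507 km/s.
At r₂, v₂ = √(μ/r₂) = 2.6632 km/s.
Transfer-orbit speed at r₂: v_a = √[μ(2/r₂ − 1/a_t)] = 1.2566 km/s.
Second burn Δv₂ = |v₂ − v_a| = 1.407 km/s.
Δv = Δv₁ + Δv₂ = 2.507 + 1.407 = 3.914 km/s.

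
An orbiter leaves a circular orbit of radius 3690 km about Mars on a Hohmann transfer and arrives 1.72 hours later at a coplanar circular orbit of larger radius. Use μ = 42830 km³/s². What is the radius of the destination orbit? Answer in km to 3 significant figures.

Transfer time t = 1.72 hours = 6192 s, and t = π√(a_t³/μ).
So a_t = (μ t²/π²)^(1/3) = (42830 × (6192)² / π²)^(1/3) = 5500.1 km.
Since a_t = (r₁ + r₂)/2, r₂ = 2a_t − r₁ = 2×5500.1 − 3690 = 7310.2 km.

r₂ = 7310 km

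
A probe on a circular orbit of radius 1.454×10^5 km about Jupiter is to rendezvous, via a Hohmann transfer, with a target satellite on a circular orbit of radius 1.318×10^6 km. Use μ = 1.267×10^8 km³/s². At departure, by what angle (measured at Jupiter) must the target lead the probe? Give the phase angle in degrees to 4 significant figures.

The Hohmann ellipse has a_t = (r₁ + r₂)/2 = 7.317×10^5 km.
Transfer time t = π√(a_t³/μ) = 1.7469×10^5 s.
The target's mean motion on its circular orbit is ω₂ = √(μ/r₂³) = 7.4390×10^-6 rad/s.
Angle swept by the target during transfer: ω₂·t = 1.2995 rad = 74.46°.
Arrival is 180° from departure on the ellipse, so φ = 180° − 74.46° = 105.5°.

φ = 105.5°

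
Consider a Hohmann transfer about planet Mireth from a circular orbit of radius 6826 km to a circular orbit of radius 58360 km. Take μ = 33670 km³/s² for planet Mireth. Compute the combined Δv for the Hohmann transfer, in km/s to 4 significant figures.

Δv = 1.163 km/s

The Hohmann ellipse has a_t = (r₁ + r₂)/2 = 32593 km.
Circular speed at r₁: v₁ = √(μ/r₁) = √(33670/6826) = 2.2209481 km/s.
Transfer-orbit speed at r₁ (vis-viva equation): v_p = √[μ(2/r₁ − 1/a_t)] = 2.9718979 km/s.
First burn Δv₁ = |v_p − v₁| = 0.7509 km/s.
Circular speed at r₂: v₂ = √(μ/r₂) = 0.7596 km/s.
Transfer-orbit speed at r₂: v_a = √[μ(2/r₂ − 1/a_t)] = 0.3476 km/s.
Second burn Δv₂ = |v₂ − v_a| = 0.4120 km/s.
Δv = Δv₁ + Δv₂ = 0.7509 + 0.4120 = 1.163 km/s.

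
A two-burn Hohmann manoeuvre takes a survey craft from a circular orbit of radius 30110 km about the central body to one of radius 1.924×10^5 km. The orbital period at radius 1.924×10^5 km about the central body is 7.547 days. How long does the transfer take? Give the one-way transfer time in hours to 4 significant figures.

t = 39.82 hours

From Kepler's third law T² = 4π²r³/μ at r = 1.924×10^5 km, T = 7.547 days = 7.547 × 86400 s = 6.520608×10^5 s: μ = 4π²r³/T² = 6.61300×10^5 km³/s².
Semi-major axis of the transfer orbit: a_t = (30110 + 1.924×10^5)/2 = 1.11255×10^5 km.
Half the transfer-orbit period gives t = π√(a_t³/μ) = 1.4336×10^5 s.
Converting: 1.4336×10^5 s ÷ 3600 s/hour = 39.82 hours.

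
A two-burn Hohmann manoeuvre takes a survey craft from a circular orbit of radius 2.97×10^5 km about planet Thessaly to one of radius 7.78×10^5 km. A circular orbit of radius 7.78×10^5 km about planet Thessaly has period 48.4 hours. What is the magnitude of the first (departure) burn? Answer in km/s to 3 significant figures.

From Kepler's third law T² = 4π²r³/μ at r = 7.78×10^5 km, T = 48.4 hours = 48.4 × 3600 s = 1.7424×10^5 s: μ = 4π²r³/T² = 6.12354×10^8 km³/s².
The Hohmann ellipse has a_t = (r₁ + r₂)/2 = 5.375×10^5 km.
Circular speed at r = 2.970×10^5 km: v_c = √(μ/r) = 45.407 km/s.
Vis-viva on the transfer ellipse at r = 2.970×10^5 km gives v_t = √[μ(2/r − 1/a_t)] = 54.629 km/s.
Δv₁ = |v_t − v_c| = |54.629 − 45.407| = 9.222 km/s.

Δv₁ = 9.22 km/s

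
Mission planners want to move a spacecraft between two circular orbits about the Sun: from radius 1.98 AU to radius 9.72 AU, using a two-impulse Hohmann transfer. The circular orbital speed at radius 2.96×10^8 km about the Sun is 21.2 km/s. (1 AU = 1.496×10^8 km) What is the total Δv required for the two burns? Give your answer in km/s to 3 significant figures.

From the circular-orbit relation v² = μ/r at r = 2.96×10^8 km: μ = v²r = (21.2)² × 2.96×10^8 = 1.33034×10^11 km³/s².
In km: r₁ = 1.98 × 1.496×10^8 = 2.96208×10^8 km; r₂ = 9.72 × 1.496×10^8 = 1.454112×10^9 km.
Semi-major axis of the transfer orbit: a_t = (2.96208×10^8 + 1.454112×10^9)/2 = 8.7516×10^8 km.
At r₁ the circular-orbit speed is v₁ = √(μ/r₁) = 21.19256 km/s.
On the transfer ellipse at r₁, v² = μ(2/r − 1/a) gives v_p = √[μ(2/r₁ − 1/a_t)] = 27.31735 km/s.
First burn Δv₁ = |v_p − v₁| = 6.1248 km/s.
Circular speed at r₂: v₂ = √(μ/r₂) = 9.56495 km/s.
Transfer-orbit speed at r₂: v_a = √[μ(2/r₂ − 1/a_t)] = 5.56464 km/s.
Second burn Δv₂ = |v₂ − v_a| = 4.0003 km/s.
Total Δv = Δv₁ + Δv₂ = 10.13 km/s.

Δv = 10.1 km/s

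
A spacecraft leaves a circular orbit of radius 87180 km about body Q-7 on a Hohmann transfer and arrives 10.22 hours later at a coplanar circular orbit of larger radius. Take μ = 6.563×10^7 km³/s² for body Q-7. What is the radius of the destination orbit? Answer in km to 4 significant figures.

Transfer time t = 10.22 hours = 36792 s, and t = π√(a_t³/μ).
So a_t = (μ t²/π²)^(1/3) = (6.563×10^7 × (36792)² / π²)^(1/3) = 2.0802×10^5 km.
Since a_t = (r₁ + r₂)/2, r₂ = 2a_t − r₁ = 2×2.0802×10^5 − 87180 = 3.2886×10^5 km.

r₂ = 3.289×10^5 km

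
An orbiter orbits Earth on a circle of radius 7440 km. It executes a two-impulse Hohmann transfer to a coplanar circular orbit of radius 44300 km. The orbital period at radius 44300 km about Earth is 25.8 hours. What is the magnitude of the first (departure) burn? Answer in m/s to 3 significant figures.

Δv₁ = 2260 m/s

From Kepler's third law T² = 4π²r³/μ at r = 44300 km, T = 25.8 hours = 25.8 × 3600 s = 92880 s: μ = 4π²r³/T² = 3.97857×10^5 km³/s².
Semi-major axis of the transfer orbit: a_t = (7440 + 44300)/2 = 25870 km.
Circular speed at r = 7440 km: v_c = √(μ/r) = 7.3127 km/s.
Transfer-orbit speed at the same r (vis-viva, a = a_t): v_t = √[μ(2/r − 1/a_t)] = 9.5693 km/s.
Δv₁ = |v_t − v_c| = |9.5693 − 7.3127| = 2.257 km/s.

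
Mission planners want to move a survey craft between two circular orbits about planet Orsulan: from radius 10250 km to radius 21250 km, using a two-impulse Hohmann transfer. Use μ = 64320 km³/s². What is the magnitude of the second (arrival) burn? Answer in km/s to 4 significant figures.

Transfer-ellipse semi-major axis a_t = (r₁ + r₂)/2 = (10250 + 21250)/2 = 15750 km.
Circular speed at r = 21250 km: v_c = √(μ/r) = 1.7398 km/s.
Transfer-orbit speed at the same r (vis-viva, a = a_t): v_t = √[μ(2/r − 1/a_t)] = 1.4035 km/s.
Δv₂ = |v_t − v_c| = |1.4035 − 1.7398| = 0.3363 km/s.

Δv₂ = 0.3363 km/s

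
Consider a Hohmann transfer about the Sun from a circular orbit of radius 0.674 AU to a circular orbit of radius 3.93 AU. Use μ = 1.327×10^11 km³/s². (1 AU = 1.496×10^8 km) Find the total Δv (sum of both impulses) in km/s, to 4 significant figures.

In km: r₁ = 0.674 × 1.496×10^8 = 1.008304×10^8 km; r₂ = 3.93 × 1.496×10^8 = 5.87928×10^8 km.
Transfer-ellipse semi-major axis a_t = (r₁ + r₂)/2 = (1.008304×10^8 + 5.87928×10^8)/2 = 3.443792×10^8 km.
At r₁ the circular-orbit speed is v₁ = √(μ/r₁) = 36.278 km/s.
On the transfer ellipse at r₁, v² = μ(2/r − 1/a) gives v_p = √[μ(2/r₁ − 1/a_t)] = 47.401 km/s.
First burn Δv₁ = |v_p − v₁| = 11.123 km/s.
At r₂, v₂ = √(μ/r₂) = 15.02358 km/s.
Transfer-orbit speed at r₂: v_a = √[μ(2/r₂ − 1/a_t)] = 8.129254 km/s.
Second burn Δv₂ = |v₂ − v_a| = 6.8943 km/s.
Total Δv = Δv₁ + Δv₂ = 18.02 km/s.

Δv = 18.02 km/s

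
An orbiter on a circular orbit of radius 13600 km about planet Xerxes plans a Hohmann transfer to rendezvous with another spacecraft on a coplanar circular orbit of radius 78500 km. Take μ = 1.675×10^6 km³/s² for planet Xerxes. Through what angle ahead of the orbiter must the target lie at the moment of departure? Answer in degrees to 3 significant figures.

φ = 99.1°

Transfer-ellipse semi-major axis a_t = (r₁ + r₂)/2 = (13600 + 78500)/2 = 46050 km.
The half-period of the transfer ellipse is t = π√(a_t³/μ) = 23988 s.
The target's mean motion on its circular orbit is ω₂ = √(μ/r₂³) = 5.8844×10^-5 rad/s.
Angle swept by the target during transfer: ω₂·t = 1.4115 rad = 80.87°.
Arrival is 180° from departure on the ellipse, so φ = 180° − 80.87° = 99.1°.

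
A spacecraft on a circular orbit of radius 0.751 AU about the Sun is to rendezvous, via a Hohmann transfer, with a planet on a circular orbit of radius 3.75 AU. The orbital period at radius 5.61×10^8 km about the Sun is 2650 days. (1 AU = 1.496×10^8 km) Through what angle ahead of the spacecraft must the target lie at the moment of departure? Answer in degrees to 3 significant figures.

From Kepler's third law T² = 4π²r³/μ at r = 5.61×10^8 km, T = 2650 days = 2650 × 86400 s = 2.2896×10^8 s: μ = 4π²r³/T² = 1.32962×10^11 km³/s².
In km: r₁ = 0.751 × 1.496×10^8 = 1.123496×10^8 km; r₂ = 3.75 × 1.496×10^8 = 5.610×10^8 km.
Semi-major axis of the transfer orbit: a_t = (1.123496×10^8 + 5.610×10^8)/2 = 3.366748×10^8 km.
Transfer time t = π√(a_t³/μ) = 5.32232×10^7 s.
The target's mean motion on its circular orbit is ω₂ = √(μ/r₂³) = 2.74423×10^-8 rad/s.
Angle swept by the target during transfer: ω₂·t = 1.46057 rad = 83.68°.
The spacecraft traverses 180° on the transfer ellipse, so the target must lead by 180° − 83.68° = 96.3°.

φ = 96.3°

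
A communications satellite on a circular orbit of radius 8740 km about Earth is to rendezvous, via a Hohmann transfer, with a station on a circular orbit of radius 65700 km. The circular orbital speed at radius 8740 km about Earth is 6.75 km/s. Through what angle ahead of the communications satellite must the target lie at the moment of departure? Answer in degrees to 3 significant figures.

φ = 103°

From the circular-orbit relation v² = μ/r at r = 8740 km: μ = v²r = (6.75)² × 8740 = 3.98216×10^5 km³/s².
The Hohmann ellipse has a_t = (r₁ + r₂)/2 = 37220 km.
The half-period of the transfer ellipse is t = π√(a_t³/μ) = 35750 s.
Target angular speed ω₂ = √(μ/r₂³) = 3.747×10^-5 rad/s.
Angle swept by the target during transfer: ω₂·t = 1.3396 rad = 76.75°.
Arrival is 180° from departure on the ellipse, so φ = 180° − 76.75° = 103°.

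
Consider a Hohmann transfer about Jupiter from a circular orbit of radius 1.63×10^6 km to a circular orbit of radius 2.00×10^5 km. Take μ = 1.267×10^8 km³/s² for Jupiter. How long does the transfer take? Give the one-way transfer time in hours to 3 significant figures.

Semi-major axis of the transfer orbit: a_t = (1.630×10^6 + 2.000×10^5)/2 = 9.150×10^5 km.
Half the transfer-orbit period gives t = π√(a_t³/μ) = 2.443×10^5 s.
Converting: 2.443×10^5 s ÷ 3600 s/hour = 67.9 hours.

t = 67.9 hours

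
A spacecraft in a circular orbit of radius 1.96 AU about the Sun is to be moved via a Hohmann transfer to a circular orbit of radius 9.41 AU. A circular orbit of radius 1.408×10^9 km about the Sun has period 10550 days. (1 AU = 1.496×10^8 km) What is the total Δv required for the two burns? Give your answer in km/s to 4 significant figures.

Δv = 10.10 km/s

From Kepler's third law T² = 4π²r³/μ at r = 1.408×10^9 km, T = 10550 days = 10550 × 86400 s = 9.1152×10^8 s: μ = 4π²r³/T² = 1.32628×10^11 km³/s².
In km: r₁ = 1.96 × 1.496×10^8 = 2.93216×10^8 km; r₂ = 9.41 × 1.496×10^8 = 1.407736×10^9 km.
Semi-major axis of the transfer orbit: a_t = (2.93216×10^8 + 1.407736×10^9)/2 = 8.50476×10^8 km.
Circular speed at r₁: v₁ = √(μ/r₁) = √(1.32628×10^11/2.93216×10^8) = 21.268 km/s.
On the transfer ellipse at r₁, vis-viva gives v_p = √[μ(2/r₁ − 1/a_t)] = 27.362 km/s.
First burn Δv₁ = |v_p − v₁| = 6.094 km/s.
Circular speed at r₂: v₂ = √(μ/r₂) = 9.706 km/s.
Transfer-orbit speed at r₂: v_a = √[μ(2/r₂ − 1/a_t)] = 5.699 km/s.
Second burn Δv₂ = |v₂ − v_a| = 4.007 km/s.
Δv = Δv₁ + Δv₂ = 6.094 + 4.007 = 10.10 km/s.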